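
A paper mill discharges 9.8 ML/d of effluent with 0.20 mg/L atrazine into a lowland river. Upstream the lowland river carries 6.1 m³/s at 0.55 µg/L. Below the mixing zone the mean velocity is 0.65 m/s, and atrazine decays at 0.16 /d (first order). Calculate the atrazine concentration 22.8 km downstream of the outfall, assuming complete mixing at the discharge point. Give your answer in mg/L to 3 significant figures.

9.8 ML/d = 0.1134 m³/s.
0.55 µg/L = 0.00055 mg/L.
After complete mixing, C₀ = (0.1134·0.2 + 6.1·0.00055) / 6.213 = 0.004191 mg/L.
Travel time t = 2.28e+04 m / 0.65 m/s = 3.508e+04 s = 0.406 d.
C = 0.004191·exp(−0.16·0.406) = 0.004191·0.9371 = 0.003927 mg/L.

0.00393 mg/L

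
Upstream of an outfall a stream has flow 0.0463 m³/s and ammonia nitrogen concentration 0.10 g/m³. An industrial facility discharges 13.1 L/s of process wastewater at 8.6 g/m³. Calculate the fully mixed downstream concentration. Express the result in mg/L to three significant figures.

13.1 L/s = 0.0131 m³/s.
Flow-weighted mixing gives C = (0.0131·8.6 + 0.0463·0.1) / (0.0131 + 0.0463) = 0.1173/0.0594 = 1.975 mg/L.

1.97 mg/L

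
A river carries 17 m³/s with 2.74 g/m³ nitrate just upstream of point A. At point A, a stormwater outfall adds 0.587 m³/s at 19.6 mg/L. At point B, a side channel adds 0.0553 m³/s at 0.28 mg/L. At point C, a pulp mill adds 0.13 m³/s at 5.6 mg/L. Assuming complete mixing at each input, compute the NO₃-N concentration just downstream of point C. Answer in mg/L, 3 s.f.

3.31 mg/L

After input A: C = (17·2.74 + 0.587·19.6) / 17.59 = 3.303 mg/L.
After input B: C = (17.59·3.303 + 0.0553·0.28) / 17.64 = 3.293 mg/L.
After input C: C = (17.64·3.293 + 0.13·5.6) / 17.77 = 3.31 mg/L.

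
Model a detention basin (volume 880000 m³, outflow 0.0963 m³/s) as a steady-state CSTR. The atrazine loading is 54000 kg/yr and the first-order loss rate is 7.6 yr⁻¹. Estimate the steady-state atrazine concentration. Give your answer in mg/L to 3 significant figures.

Outflow Q = 0.0963 m³/s × 3.156e+07 s/yr = 3.039e+06 m³/yr.
Steady-state CSTR mass balance: W = Q·C + k·V·C, so C = W/(Q + kV).
Q + kV = 3.039e+06 + 7.6·880000 = 9.727e+06 m³/yr.
C = 54000/9.727e+06 = 0.005552 kg/m³ = 5.552 mg/L.

5.55 mg/L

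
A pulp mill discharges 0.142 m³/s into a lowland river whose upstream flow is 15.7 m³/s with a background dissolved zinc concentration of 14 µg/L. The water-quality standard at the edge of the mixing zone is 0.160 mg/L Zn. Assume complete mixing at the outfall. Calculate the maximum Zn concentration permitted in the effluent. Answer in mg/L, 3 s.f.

16.3 mg/L

14 µg/L = 0.014 mg/L.
Mass balance: 0.16·15.84 = 0.142·Cₑ + 15.7·0.014.
Cₑ = (2.535 − 0.2198) / 0.142 = 16.3 mg/L.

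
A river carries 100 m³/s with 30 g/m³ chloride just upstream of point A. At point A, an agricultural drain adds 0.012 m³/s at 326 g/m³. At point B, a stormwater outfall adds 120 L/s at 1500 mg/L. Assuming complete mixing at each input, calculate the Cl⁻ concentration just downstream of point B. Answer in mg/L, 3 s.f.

31.8 mg/L

After input A: C = (100·30 + 0.012·326) / 100 = 30.04 mg/L.
120 L/s = 0.12 m³/s.
After input B: C = (100·30.04 + 0.12·1500) / 100.1 = 31.8 mg/L.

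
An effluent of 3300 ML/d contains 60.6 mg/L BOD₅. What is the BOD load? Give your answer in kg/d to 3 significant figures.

3300 ML/d = 38.19 m³/s.
Mass flux = Q·C = 38.19 m³/s × 60.6 g/m³ = 2315 g/s.
= 2315 g/s × 86.4 = 2e+05 kg/d.

200000 kg/d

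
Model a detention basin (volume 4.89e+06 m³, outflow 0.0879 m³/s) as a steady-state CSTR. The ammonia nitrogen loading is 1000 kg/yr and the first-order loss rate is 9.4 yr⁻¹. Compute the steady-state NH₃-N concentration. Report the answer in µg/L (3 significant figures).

20.5 µg/L

Outflow Q = 0.0879 m³/s × 3.156e+07 s/yr = 2.774e+06 m³/yr.
Steady-state CSTR mass balance: W = Q·C + k·V·C, so C = W/(Q + kV).
Q + kV = 2.774e+06 + 9.4·4.89e+06 = 4.874e+07 m³/yr.
C = 1000/4.874e+07 = 2.052e-05 kg/m³ = 0.02052 mg/L = 20.52 µg/L.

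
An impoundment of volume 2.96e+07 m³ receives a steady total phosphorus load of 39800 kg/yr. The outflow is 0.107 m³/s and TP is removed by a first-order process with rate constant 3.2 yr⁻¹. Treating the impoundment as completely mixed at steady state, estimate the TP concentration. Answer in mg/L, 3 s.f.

0.406 mg/L

Outflow Q = 0.107 m³/s × 3.156e+07 s/yr = 3.377e+06 m³/yr.
Steady-state CSTR mass balance: W = Q·C + k·V·C, so C = W/(Q + kV).
Q + kV = 3.377e+06 + 3.2·2.96e+07 = 9.81e+07 m³/yr.
C = 39800/9.81e+07 = 0.0004057 kg/m³ = 0.4057 mg/L.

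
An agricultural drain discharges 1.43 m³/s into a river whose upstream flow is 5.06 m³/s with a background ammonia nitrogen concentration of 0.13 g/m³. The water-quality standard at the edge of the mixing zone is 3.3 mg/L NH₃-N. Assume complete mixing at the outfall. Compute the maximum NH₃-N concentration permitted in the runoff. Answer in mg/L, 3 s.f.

Mass balance: 3.3·6.49 = 1.43·Cₑ + 5.06·0.13.
Cₑ = (21.42 − 0.6578) / 1.43 = 14.52 mg/L.

14.5 mg/L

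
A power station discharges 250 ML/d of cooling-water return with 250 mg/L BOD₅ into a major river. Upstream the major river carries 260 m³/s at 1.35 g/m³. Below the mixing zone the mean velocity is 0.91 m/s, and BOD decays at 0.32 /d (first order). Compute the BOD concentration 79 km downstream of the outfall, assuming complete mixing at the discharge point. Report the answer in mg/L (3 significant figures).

250 ML/d = 2.894 m³/s.
After complete mixing, C₀ = (2.894·250 + 260·1.35) / 262.9 = 4.087 mg/L.
Travel time t = 7.9e+04 m / 0.91 m/s = 8.681e+04 s = 1.005 d.
C = 4.087·exp(−0.32·1.005) = 4.087·0.725 = 2.963 mg/L.

2.96 mg/L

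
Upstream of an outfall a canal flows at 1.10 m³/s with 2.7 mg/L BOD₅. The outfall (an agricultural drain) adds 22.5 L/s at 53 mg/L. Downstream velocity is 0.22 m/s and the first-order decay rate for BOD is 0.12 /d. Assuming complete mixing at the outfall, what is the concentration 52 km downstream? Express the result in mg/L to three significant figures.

2.67 mg/L

22.5 L/s = 0.0225 m³/s.
After complete mixing, C₀ = (0.0225·53 + 1.1·2.7) / 1.123 = 3.708 mg/L.
Travel time t = 5.2e+04 m / 0.22 m/s = 2.364e+05 s = 2.736 d.
C = 3.708·exp(−0.12·2.736) = 3.708·0.7202 = 2.671 mg/L.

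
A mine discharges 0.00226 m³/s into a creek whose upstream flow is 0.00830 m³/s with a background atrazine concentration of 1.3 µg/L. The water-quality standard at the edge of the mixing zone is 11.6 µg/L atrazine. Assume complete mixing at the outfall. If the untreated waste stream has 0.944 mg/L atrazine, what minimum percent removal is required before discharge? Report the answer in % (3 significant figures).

94.8 %

1.3 µg/L = 0.0013 mg/L.
11.6 µg/L = 0.0116 mg/L.
Mass balance: 0.0116·0.01056 = 0.00226·Cₑ + 0.0083·0.0013.
Cₑ = (0.0001225 − 1.079e-05) / 0.00226 = 0.04943 mg/L.
Required removal = 1 − 0.04943/0.944 = 94.76 %.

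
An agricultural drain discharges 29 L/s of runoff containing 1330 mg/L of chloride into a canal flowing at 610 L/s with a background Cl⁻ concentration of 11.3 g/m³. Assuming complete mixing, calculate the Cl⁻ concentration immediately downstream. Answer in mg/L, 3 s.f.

29 L/s = 0.029 m³/s.
610 L/s = 0.61 m³/s.
By mass balance at complete mixing, C = (0.029·1330 + 0.61·11.3) / (0.029 + 0.61) = 45.46/0.639 = 71.15 mg/L.

71.1 mg/L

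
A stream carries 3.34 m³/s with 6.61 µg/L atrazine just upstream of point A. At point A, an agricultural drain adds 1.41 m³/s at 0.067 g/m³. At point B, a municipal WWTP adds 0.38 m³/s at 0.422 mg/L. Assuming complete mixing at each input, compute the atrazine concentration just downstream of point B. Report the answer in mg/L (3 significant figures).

0.0540 mg/L

6.61 µg/L = 0.00661 mg/L.
After input A: C = (3.34·0.00661 + 1.41·0.067) / 4.75 = 0.02454 mg/L.
After input B: C = (4.75·0.02454 + 0.38·0.422) / 5.13 = 0.05398 mg/L.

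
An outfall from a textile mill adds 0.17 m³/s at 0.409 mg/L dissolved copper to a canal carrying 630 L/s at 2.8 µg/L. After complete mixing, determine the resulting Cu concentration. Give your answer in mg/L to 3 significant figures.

0.0891 mg/L

630 L/s = 0.63 m³/s.
2.8 µg/L = 0.0028 mg/L.
Flow-weighted mixing gives C = (0.17·0.409 + 0.63·0.0028) / (0.17 + 0.63) = 0.07129/0.8 = 0.08912 mg/L.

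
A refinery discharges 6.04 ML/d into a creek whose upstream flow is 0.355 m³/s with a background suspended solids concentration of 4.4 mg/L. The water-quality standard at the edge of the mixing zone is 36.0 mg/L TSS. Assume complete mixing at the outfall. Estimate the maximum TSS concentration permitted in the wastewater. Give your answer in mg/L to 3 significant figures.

196 mg/L

6.04 ML/d = 0.06991 m³/s.
Mass balance: 36·0.4249 = 0.06991·Cₑ + 0.355·4.4.
Cₑ = (15.3 − 1.562) / 0.06991 = 196.5 mg/L.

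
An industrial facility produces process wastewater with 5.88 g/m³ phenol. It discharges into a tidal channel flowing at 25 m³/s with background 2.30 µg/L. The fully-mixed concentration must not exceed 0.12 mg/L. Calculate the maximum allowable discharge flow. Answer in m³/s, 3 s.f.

0.511 m³/s

2.30 µg/L = 0.0023 mg/L.
Mass balance at complete mixing: C_std·(Q_w + Q_r) = Q_w·C_e + Q_r·C_b.
Rearranging, Q_w = Q_r·(C_std − C_b)/(C_e − C_std) = 25·(0.12 − 0.0023) / (5.88 − 0.12) = 0.5109 m³/s.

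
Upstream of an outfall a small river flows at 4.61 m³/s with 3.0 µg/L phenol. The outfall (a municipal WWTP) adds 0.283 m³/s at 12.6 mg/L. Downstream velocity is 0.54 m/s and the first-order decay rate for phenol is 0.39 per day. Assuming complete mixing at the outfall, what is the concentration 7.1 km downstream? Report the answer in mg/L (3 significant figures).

0.689 mg/L

3.0 µg/L = 0.003 mg/L.
After complete mixing, C₀ = (0.283·12.6 + 4.61·0.003) / 4.893 = 0.7316 mg/L.
Travel time t = 7100 m / 0.54 m/s = 1.315e+04 s = 0.1522 d.
C = 0.7316·exp(−0.39·0.1522) = 0.7316·0.9424 = 0.6894 mg/L.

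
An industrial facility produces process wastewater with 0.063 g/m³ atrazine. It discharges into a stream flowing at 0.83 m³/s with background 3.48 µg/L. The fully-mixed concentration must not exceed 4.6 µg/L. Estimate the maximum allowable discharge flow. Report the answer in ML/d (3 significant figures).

1.38 ML/d

3.48 µg/L = 0.00348 mg/L.
4.6 µg/L = 0.0046 mg/L.
Mass balance at complete mixing: C_std·(Q_w + Q_r) = Q_w·C_e + Q_r·C_b.
Rearranging, Q_w = Q_r·(C_std − C_b)/(C_e − C_std) = 0.83·(0.0046 − 0.00348) / (0.063 − 0.0046) = 0.01592 m³/s.
= 1.375 ML/d.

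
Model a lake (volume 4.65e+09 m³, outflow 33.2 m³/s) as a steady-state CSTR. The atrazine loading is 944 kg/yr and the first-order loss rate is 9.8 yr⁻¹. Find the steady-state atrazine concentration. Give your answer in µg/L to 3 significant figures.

Outflow Q = 33.2 m³/s × 3.156e+07 s/yr = 1.048e+09 m³/yr.
Steady-state CSTR mass balance: W = Q·C + k·V·C, so C = W/(Q + kV).
Q + kV = 1.048e+09 + 9.8·4.65e+09 = 4.662e+10 m³/yr.
C = 944/4.662e+10 = 2.025e-08 kg/m³ = 2.025e-05 mg/L = 0.02025 µg/L.

0.0202 µg/L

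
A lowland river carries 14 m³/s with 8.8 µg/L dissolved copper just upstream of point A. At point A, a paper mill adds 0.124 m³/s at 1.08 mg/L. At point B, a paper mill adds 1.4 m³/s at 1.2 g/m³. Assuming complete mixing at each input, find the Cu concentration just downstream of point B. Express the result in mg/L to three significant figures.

0.125 mg/L

8.8 µg/L = 0.0088 mg/L.
After input A: C = (14·0.0088 + 0.124·1.08) / 14.12 = 0.0182 mg/L.
After input B: C = (14.12·0.0182 + 1.4·1.2) / 15.52 = 0.1248 mg/L.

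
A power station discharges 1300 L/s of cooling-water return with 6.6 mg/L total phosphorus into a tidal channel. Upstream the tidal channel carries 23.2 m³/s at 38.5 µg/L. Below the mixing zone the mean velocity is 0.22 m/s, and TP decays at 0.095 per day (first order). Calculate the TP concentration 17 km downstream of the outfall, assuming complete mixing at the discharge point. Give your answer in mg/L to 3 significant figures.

1300 L/s = 1.3 m³/s.
38.5 µg/L = 0.0385 mg/L.
After complete mixing, C₀ = (1.3·6.6 + 23.2·0.0385) / 24.5 = 0.3867 mg/L.
Travel time t = 1.7e+04 m / 0.22 m/s = 7.727e+04 s = 0.8944 d.
C = 0.3867·exp(−0.095·0.8944) = 0.3867·0.9185 = 0.3552 mg/L.

0.355 mg/L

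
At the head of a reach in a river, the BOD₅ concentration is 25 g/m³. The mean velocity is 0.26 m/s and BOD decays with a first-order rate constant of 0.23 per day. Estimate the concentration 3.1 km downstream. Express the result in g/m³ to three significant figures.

Travel time t = 3.1 km / 0.26 m/s = 3100/0.26 = 1.192e+04 s = 0.138 d.
First-order decay: C = 25·exp(−0.23·0.138) = 25·0.9688 = 24.22 g/m³.

24.2 g/m³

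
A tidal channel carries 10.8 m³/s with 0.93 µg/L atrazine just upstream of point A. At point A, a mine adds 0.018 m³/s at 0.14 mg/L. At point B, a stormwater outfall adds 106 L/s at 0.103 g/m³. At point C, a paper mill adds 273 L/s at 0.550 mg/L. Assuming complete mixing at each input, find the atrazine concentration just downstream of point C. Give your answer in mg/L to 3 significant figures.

0.93 µg/L = 0.00093 mg/L.
After input A: C = (10.8·0.00093 + 0.018·0.14) / 10.82 = 0.001161 mg/L.
106 L/s = 0.106 m³/s.
After input B: C = (10.82·0.001161 + 0.106·0.103) / 10.92 = 0.00215 mg/L.
273 L/s = 0.273 m³/s.
After input C: C = (10.92·0.00215 + 0.273·0.55) / 11.2 = 0.01551 mg/L.

0.0155 mg/L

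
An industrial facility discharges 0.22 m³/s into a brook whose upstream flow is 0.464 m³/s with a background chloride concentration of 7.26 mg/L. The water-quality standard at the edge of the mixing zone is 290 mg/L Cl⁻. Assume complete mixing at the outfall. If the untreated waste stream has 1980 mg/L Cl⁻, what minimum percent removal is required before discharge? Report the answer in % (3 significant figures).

55.2 %

Mass balance: 290·0.684 = 0.22·Cₑ + 0.464·7.26.
Cₑ = (198.4 − 3.369) / 0.22 = 886.3 mg/L.
Required removal = 1 − 886.3/1980 = 55.24 %.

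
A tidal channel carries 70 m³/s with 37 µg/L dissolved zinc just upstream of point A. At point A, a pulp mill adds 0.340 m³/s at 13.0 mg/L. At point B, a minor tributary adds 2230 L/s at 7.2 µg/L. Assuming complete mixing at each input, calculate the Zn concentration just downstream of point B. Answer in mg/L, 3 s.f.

0.0968 mg/L

37 µg/L = 0.037 mg/L.
After input A: C = (70·0.037 + 0.34·13) / 70.34 = 0.09966 mg/L.
2230 L/s = 2.23 m³/s.
7.2 µg/L = 0.0072 mg/L.
After input B: C = (70.34·0.09966 + 2.23·0.0072) / 72.57 = 0.09682 mg/L.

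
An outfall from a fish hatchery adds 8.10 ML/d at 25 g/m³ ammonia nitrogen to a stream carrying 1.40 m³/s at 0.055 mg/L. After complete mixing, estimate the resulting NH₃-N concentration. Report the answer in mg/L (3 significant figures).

1.62 mg/L

8.10 ML/d = 0.09375 m³/s.
Conservation of mass across the mixing zone: C = (0.09375·25 + 1.4·0.055) / (0.09375 + 1.4) = 2.421/1.494 = 1.621 mg/L.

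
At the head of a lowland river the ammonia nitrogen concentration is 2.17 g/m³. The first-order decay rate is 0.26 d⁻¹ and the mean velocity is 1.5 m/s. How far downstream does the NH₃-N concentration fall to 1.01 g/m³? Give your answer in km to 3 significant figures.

From C = C₀·e^(−kt), t = ln(C₀/C)/k = ln(2.17/1.01)/0.26 = 0.7648/0.26 = 2.941 d.
Distance = v·t = 1.5 m/s × 2.541e+05 s = 3.812e+05 m = 381.2 km.

381 km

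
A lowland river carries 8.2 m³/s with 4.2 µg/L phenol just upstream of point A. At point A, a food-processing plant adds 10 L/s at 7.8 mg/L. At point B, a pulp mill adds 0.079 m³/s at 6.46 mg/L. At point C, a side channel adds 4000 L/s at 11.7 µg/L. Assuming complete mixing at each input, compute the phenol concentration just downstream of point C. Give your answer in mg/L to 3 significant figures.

4.2 µg/L = 0.0042 mg/L.
10 L/s = 0.01 m³/s.
After input A: C = (8.2·0.0042 + 0.01·7.8) / 8.21 = 0.0137 mg/L.
After input B: C = (8.21·0.0137 + 0.079·6.46) / 8.289 = 0.07513 mg/L.
4000 L/s = 4 m³/s.
11.7 µg/L = 0.0117 mg/L.
After input C: C = (8.289·0.07513 + 4·0.0117) / 12.29 = 0.05449 mg/L.

0.0545 mg/L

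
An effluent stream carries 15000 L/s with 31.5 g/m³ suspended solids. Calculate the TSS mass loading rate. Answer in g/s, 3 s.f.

15000 L/s = 15 m³/s.
Mass flux = Q·C = 15 m³/s × 31.5 g/m³ = 472.5 g/s.

472 g/s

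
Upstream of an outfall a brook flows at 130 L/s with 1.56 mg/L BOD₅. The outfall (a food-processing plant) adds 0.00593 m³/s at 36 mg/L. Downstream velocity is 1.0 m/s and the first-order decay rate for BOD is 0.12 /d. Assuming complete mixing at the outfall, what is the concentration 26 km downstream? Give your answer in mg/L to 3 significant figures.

2.95 mg/L

130 L/s = 0.13 m³/s.
After complete mixing, C₀ = (0.00593·36 + 0.13·1.56) / 0.1359 = 3.062 mg/L.
Travel time t = 2.6e+04 m / 1.0 m/s = 2.6e+04 s = 0.3009 d.
C = 3.062·exp(−0.12·0.3009) = 3.062·0.9645 = 2.954 mg/L.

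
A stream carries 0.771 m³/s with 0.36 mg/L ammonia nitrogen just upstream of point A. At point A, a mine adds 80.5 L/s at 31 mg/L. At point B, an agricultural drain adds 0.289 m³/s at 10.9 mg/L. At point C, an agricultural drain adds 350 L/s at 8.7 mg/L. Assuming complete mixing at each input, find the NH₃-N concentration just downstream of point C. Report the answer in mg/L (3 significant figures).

80.5 L/s = 0.0805 m³/s.
After input A: C = (0.771·0.36 + 0.0805·31) / 0.8515 = 3.257 mg/L.
After input B: C = (0.8515·3.257 + 0.289·10.9) / 1.141 = 5.193 mg/L.
350 L/s = 0.35 m³/s.
After input C: C = (1.141·5.193 + 0.35·8.7) / 1.491 = 6.017 mg/L.

6.02 mg/L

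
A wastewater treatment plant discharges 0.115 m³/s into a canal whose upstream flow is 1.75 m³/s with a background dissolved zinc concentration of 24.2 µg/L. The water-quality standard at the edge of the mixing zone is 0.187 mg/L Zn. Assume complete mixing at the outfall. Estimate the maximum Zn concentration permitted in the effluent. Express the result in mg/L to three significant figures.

2.66 mg/L

24.2 µg/L = 0.0242 mg/L.
Mass balance: 0.187·1.865 = 0.115·Cₑ + 1.75·0.0242.
Cₑ = (0.3488 − 0.04235) / 0.115 = 2.664 mg/L.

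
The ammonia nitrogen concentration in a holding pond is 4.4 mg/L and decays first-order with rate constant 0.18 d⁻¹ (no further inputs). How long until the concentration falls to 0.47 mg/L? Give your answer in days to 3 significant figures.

12.4 d

t = ln(C₀/C)/k = ln(4.4/0.47)/0.18 = 2.237/0.18 = 12.43 d.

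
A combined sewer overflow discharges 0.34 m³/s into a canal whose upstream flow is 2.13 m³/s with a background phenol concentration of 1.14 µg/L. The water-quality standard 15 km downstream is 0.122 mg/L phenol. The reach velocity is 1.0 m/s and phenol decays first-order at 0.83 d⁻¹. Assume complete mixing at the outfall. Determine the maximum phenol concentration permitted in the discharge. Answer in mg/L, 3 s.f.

1.14 µg/L = 0.00114 mg/L.
Travel time to the compliance point: t = 1.5e+04/1.0 = 1.5e+04 s = 0.1736 d; decay factor exp(−0.83·0.1736) = 0.8658.
So the concentration just after mixing may be at most 0.122/0.8658 = 0.1409 mg/L.
Mass balance: 0.1409·2.47 = 0.34·Cₑ + 2.13·0.00114.
Cₑ = (0.348 − 0.002428) / 0.34 = 1.017 mg/L.

1.02 mg/L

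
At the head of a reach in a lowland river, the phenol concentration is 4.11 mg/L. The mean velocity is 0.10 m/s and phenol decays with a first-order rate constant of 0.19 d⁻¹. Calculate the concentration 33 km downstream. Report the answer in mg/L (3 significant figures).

1.99 mg/L

Travel time t = 33 km / 0.10 m/s = 3.3e+04/0.10 = 3.3e+05 s = 3.819 d.
First-order decay: C = 4.11·exp(−0.19·3.819) = 4.11·0.484 = 1.989 mg/L.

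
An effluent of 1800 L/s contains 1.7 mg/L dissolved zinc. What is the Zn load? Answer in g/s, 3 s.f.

3.06 g/s

1800 L/s = 1.8 m³/s.
Mass flux = Q·C = 1.8 m³/s × 1.7 g/m³ = 3.06 g/s.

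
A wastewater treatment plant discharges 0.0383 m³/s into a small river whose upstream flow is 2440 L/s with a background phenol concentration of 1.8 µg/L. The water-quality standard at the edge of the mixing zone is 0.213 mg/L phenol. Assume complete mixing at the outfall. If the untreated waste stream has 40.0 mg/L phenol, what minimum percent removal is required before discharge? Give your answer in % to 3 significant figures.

65.8 %

2440 L/s = 2.44 m³/s.
1.8 µg/L = 0.0018 mg/L.
Mass balance: 0.213·2.478 = 0.0383·Cₑ + 2.44·0.0018.
Cₑ = (0.5279 − 0.004392) / 0.0383 = 13.67 mg/L.
Required removal = 1 − 13.67/40.0 = 65.83 %.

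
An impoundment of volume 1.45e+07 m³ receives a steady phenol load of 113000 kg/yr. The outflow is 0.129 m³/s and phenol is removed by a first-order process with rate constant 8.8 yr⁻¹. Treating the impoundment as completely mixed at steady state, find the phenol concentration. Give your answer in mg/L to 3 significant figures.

Outflow Q = 0.129 m³/s × 3.156e+07 s/yr = 4.071e+06 m³/yr.
Steady-state CSTR mass balance: W = Q·C + k·V·C, so C = W/(Q + kV).
Q + kV = 4.071e+06 + 8.8·1.45e+07 = 1.317e+08 m³/yr.
C = 113000/1.317e+08 = 0.0008582 kg/m³ = 0.8582 mg/L.

0.858 mg/L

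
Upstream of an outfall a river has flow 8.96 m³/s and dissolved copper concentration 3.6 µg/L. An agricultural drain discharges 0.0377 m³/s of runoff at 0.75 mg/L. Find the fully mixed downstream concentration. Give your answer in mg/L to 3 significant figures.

3.6 µg/L = 0.0036 mg/L.
By mass balance at complete mixing, C = (0.0377·0.75 + 8.96·0.0036) / (0.0377 + 8.96) = 0.06053/8.998 = 0.006727 mg/L.

0.00673 mg/L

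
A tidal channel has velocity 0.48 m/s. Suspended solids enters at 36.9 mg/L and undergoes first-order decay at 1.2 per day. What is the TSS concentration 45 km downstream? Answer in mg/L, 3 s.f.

Travel time t = 45 km / 0.48 m/s = 4.5e+04/0.48 = 9.375e+04 s = 1.085 d.
First-order decay: C = 36.9·exp(−1.2·1.085) = 36.9·0.272 = 10.04 mg/L.

10.0 mg/L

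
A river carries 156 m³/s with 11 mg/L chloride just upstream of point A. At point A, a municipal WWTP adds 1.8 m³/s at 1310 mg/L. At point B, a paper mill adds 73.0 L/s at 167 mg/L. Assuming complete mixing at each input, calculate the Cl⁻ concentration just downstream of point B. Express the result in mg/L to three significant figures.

After input A: C = (156·11 + 1.8·1310) / 157.8 = 25.82 mg/L.
73.0 L/s = 0.073 m³/s.
After input B: C = (157.8·25.82 + 0.073·167) / 157.9 = 25.88 mg/L.

25.9 mg/L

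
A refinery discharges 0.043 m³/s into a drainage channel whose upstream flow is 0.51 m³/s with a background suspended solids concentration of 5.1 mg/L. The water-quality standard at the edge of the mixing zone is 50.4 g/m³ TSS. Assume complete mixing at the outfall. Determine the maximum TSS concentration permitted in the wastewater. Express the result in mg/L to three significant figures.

588 mg/L

Mass balance: 50.4·0.553 = 0.043·Cₑ + 0.51·5.1.
Cₑ = (27.87 − 2.601) / 0.043 = 587.7 mg/L.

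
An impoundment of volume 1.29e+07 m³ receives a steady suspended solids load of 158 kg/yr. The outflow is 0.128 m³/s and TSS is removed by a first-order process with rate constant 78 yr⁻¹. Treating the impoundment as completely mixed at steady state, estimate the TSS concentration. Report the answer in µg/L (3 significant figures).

0.156 µg/L

Outflow Q = 0.128 m³/s × 3.156e+07 s/yr = 4.039e+06 m³/yr.
Steady-state CSTR mass balance: W = Q·C + k·V·C, so C = W/(Q + kV).
Q + kV = 4.039e+06 + 78·1.29e+07 = 1.01e+09 m³/yr.
C = 158/1.01e+09 = 1.564e-07 kg/m³ = 0.0001564 mg/L = 0.1564 µg/L.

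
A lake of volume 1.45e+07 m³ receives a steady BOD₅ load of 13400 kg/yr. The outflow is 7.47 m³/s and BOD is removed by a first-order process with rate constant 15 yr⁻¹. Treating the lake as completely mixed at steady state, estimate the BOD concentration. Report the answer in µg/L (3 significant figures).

29.6 µg/L

Outflow Q = 7.47 m³/s × 3.156e+07 s/yr = 2.357e+08 m³/yr.
Steady-state CSTR mass balance: W = Q·C + k·V·C, so C = W/(Q + kV).
Q + kV = 2.357e+08 + 15·1.45e+07 = 4.532e+08 m³/yr.
C = 13400/4.532e+08 = 2.957e-05 kg/m³ = 0.02957 mg/L = 29.57 µg/L.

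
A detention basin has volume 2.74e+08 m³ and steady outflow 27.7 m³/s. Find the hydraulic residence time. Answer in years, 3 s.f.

Q = 27.7 m³/s × 3.156e+07 s/yr = 8.741e+08 m³/yr.
Hydraulic residence time τ = V/Q = 2.74e+08/8.741e+08 = 0.3134 yr.

0.313 yr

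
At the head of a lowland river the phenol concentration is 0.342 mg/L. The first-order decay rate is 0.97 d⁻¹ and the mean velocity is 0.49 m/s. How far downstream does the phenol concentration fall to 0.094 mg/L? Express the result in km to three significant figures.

56.4 km

From C = C₀·e^(−kt), t = ln(C₀/C)/k = ln(0.342/0.094)/0.97 = 1.292/0.97 = 1.331 d.
Distance = v·t = 0.49 m/s × 1.15e+05 s = 5.637e+04 m = 56.37 km.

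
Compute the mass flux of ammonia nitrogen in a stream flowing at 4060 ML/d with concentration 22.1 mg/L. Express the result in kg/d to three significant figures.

4060 ML/d = 46.99 m³/s.
Mass flux = Q·C = 46.99 m³/s × 22.1 g/m³ = 1038 g/s.
= 1038 g/s × 86.4 = 8.973e+04 kg/d.

89700 kg/d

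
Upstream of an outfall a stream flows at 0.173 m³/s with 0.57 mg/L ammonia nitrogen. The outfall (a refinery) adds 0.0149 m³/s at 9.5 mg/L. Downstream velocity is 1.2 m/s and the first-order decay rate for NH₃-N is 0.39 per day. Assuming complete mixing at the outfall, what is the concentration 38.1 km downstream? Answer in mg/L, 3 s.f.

After complete mixing, C₀ = (0.0149·9.5 + 0.173·0.57) / 0.1879 = 1.278 mg/L.
Travel time t = 3.81e+04 m / 1.2 m/s = 3.175e+04 s = 0.3675 d.
C = 1.278·exp(−0.39·0.3675) = 1.278·0.8665 = 1.107 mg/L.

1.11 mg/L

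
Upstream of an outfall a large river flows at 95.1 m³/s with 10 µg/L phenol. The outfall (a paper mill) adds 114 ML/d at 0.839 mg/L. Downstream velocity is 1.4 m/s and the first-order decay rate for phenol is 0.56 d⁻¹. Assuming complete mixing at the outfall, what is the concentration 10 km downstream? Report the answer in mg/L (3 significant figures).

114 ML/d = 1.319 m³/s.
10 µg/L = 0.01 mg/L.
After complete mixing, C₀ = (1.319·0.839 + 95.1·0.01) / 96.42 = 0.02134 mg/L.
Travel time t = 1e+04 m / 1.4 m/s = 7143 s = 0.08267 d.
C = 0.02134·exp(−0.56·0.08267) = 0.02134·0.9548 = 0.02038 mg/L.

0.0204 mg/L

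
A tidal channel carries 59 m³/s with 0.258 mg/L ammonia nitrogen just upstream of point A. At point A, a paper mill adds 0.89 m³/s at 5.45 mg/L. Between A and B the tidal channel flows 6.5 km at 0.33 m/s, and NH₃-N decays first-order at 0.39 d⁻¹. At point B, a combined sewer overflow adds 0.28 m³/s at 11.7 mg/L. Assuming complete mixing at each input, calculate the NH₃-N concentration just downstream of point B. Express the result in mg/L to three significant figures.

0.360 mg/L

After input A: C = (59·0.258 + 0.89·5.45) / 59.89 = 0.3352 mg/L.
Over the 6.5 km reach to input B (t = 1.97e+04 s = 0.228 d), decay gives C = 0.3352·exp(−0.39·0.228) = 0.3066 mg/L.
After input B: C = (59.89·0.3066 + 0.28·11.7) / 60.17 = 0.3597 mg/L.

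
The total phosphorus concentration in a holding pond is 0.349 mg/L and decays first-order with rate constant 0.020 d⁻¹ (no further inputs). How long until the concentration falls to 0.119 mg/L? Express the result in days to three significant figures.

t = ln(C₀/C)/k = ln(0.349/0.119)/0.020 = 1.076/0.020 = 53.8 d.

53.8 d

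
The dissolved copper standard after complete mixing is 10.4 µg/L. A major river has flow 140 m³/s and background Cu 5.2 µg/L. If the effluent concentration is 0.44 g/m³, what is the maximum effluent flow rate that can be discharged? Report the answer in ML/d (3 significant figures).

146 ML/d

5.2 µg/L = 0.0052 mg/L.
10.4 µg/L = 0.0104 mg/L.
Mass balance at complete mixing: C_std·(Q_w + Q_r) = Q_w·C_e + Q_r·C_b.
Rearranging, Q_w = Q_r·(C_std − C_b)/(C_e − C_std) = 140·(0.0104 − 0.0052) / (0.44 − 0.0104) = 1.695 m³/s.
= 146.4 ML/d.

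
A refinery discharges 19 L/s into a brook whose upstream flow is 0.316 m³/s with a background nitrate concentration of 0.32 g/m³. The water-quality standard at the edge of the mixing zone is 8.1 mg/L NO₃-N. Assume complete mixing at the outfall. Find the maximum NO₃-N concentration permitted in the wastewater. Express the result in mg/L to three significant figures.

137 mg/L

19 L/s = 0.019 m³/s.
Mass balance: 8.1·0.335 = 0.019·Cₑ + 0.316·0.32.
Cₑ = (2.714 − 0.1011) / 0.019 = 137.5 mg/L.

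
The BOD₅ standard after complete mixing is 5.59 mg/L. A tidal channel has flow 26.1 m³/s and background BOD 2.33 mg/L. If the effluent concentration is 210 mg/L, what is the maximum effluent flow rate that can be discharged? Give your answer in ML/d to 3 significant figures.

Mass balance at complete mixing: C_std·(Q_w + Q_r) = Q_w·C_e + Q_r·C_b.
Rearranging, Q_w = Q_r·(C_std − C_b)/(C_e − C_std) = 26.1·(5.59 − 2.33) / (210 − 5.59) = 0.4163 m³/s.
= 35.96 ML/d.

36.0 ML/d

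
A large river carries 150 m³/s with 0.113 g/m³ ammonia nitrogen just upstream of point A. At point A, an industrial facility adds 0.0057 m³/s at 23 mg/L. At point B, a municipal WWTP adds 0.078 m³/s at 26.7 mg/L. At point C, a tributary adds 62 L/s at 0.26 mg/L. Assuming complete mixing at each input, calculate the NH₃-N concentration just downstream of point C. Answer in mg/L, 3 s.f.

0.128 mg/L

After input A: C = (150·0.113 + 0.0057·23) / 150 = 0.1139 mg/L.
After input B: C = (150·0.1139 + 0.078·26.7) / 150.1 = 0.1277 mg/L.
62 L/s = 0.062 m³/s.
After input C: C = (150.1·0.1277 + 0.062·0.26) / 150.1 = 0.1277 mg/L.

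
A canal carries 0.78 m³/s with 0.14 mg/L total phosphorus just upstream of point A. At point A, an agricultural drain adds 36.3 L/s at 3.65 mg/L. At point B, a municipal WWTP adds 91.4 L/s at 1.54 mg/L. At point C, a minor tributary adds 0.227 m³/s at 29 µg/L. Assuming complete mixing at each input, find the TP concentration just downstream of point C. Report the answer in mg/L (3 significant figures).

36.3 L/s = 0.0363 m³/s.
After input A: C = (0.78·0.14 + 0.0363·3.65) / 0.8163 = 0.2961 mg/L.
91.4 L/s = 0.0914 m³/s.
After input B: C = (0.8163·0.2961 + 0.0914·1.54) / 0.9077 = 0.4213 mg/L.
29 µg/L = 0.029 mg/L.
After input C: C = (0.9077·0.4213 + 0.227·0.029) / 1.135 = 0.3429 mg/L.

0.343 mg/L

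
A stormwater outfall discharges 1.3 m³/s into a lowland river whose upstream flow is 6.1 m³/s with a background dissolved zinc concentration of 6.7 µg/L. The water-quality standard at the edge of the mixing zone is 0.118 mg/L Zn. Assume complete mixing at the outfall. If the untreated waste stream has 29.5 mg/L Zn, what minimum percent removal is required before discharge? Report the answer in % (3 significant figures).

6.7 µg/L = 0.0067 mg/L.
Mass balance: 0.118·7.4 = 1.3·Cₑ + 6.1·0.0067.
Cₑ = (0.8732 − 0.04087) / 1.3 = 0.6403 mg/L.
Required removal = 1 − 0.6403/29.5 = 97.83 %.

97.8 %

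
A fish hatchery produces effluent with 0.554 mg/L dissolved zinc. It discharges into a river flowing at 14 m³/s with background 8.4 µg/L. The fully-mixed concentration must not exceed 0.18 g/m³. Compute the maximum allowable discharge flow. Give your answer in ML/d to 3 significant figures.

555 ML/d

8.4 µg/L = 0.0084 mg/L.
Mass balance at complete mixing: C_std·(Q_w + Q_r) = Q_w·C_e + Q_r·C_b.
Rearranging, Q_w = Q_r·(C_std − C_b)/(C_e − C_std) = 14·(0.18 − 0.0084) / (0.554 − 0.18) = 6.424 m³/s.
= 555 ML/d.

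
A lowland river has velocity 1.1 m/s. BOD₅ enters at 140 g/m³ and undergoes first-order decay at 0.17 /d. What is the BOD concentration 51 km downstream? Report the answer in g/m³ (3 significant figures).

128 g/m³

Travel time t = 51 km / 1.1 m/s = 5.1e+04/1.1 = 4.636e+04 s = 0.5366 d.
First-order decay: C = 140·exp(−0.17·0.5366) = 140·0.9128 = 127.8 g/m³.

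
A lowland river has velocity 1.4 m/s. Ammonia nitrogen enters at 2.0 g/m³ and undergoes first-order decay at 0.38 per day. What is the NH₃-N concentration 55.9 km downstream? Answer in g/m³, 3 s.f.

1.68 g/m³

Travel time t = 55.9 km / 1.4 m/s = 5.59e+04/1.4 = 3.993e+04 s = 0.4621 d.
First-order decay: C = 2.0·exp(−0.38·0.4621) = 2.0·0.8389 = 1.678 g/m³.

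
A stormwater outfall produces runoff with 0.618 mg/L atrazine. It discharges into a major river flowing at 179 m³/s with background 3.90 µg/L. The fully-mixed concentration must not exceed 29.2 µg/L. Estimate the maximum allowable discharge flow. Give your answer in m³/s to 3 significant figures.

3.90 µg/L = 0.0039 mg/L.
29.2 µg/L = 0.0292 mg/L.
Mass balance at complete mixing: C_std·(Q_w + Q_r) = Q_w·C_e + Q_r·C_b.
Rearranging, Q_w = Q_r·(C_std − C_b)/(C_e − C_std) = 179·(0.0292 − 0.0039) / (0.618 − 0.0292) = 7.691 m³/s.

7.69 m³/s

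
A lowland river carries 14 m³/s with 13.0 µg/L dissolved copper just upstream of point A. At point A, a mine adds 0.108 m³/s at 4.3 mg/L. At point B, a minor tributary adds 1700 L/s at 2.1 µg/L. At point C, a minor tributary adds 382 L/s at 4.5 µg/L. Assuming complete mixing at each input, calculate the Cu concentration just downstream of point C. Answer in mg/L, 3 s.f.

13.0 µg/L = 0.013 mg/L.
After input A: C = (14·0.013 + 0.108·4.3) / 14.11 = 0.04582 mg/L.
1700 L/s = 1.7 m³/s.
2.1 µg/L = 0.0021 mg/L.
After input B: C = (14.11·0.04582 + 1.7·0.0021) / 15.81 = 0.04112 mg/L.
382 L/s = 0.382 m³/s.
4.5 µg/L = 0.0045 mg/L.
After input C: C = (15.81·0.04112 + 0.382·0.0045) / 16.19 = 0.04025 mg/L.

0.0403 mg/L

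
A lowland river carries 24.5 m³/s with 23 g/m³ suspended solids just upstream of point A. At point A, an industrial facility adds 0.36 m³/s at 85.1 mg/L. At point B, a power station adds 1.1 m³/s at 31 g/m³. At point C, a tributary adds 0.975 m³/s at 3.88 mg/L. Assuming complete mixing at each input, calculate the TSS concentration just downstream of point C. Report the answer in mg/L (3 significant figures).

After input A: C = (24.5·23 + 0.36·85.1) / 24.86 = 23.9 mg/L.
After input B: C = (24.86·23.9 + 1.1·31) / 25.96 = 24.2 mg/L.
After input C: C = (25.96·24.2 + 0.975·3.88) / 26.94 = 23.46 mg/L.

23.5 mg/L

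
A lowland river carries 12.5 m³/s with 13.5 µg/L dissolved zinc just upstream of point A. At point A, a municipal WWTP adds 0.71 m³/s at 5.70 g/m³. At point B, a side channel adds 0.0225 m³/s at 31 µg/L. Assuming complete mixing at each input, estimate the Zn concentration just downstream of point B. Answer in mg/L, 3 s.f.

13.5 µg/L = 0.0135 mg/L.
After input A: C = (12.5·0.0135 + 0.71·5.7) / 13.21 = 0.3191 mg/L.
31 µg/L = 0.031 mg/L.
After input B: C = (13.21·0.3191 + 0.0225·0.031) / 13.23 = 0.3186 mg/L.

0.319 mg/L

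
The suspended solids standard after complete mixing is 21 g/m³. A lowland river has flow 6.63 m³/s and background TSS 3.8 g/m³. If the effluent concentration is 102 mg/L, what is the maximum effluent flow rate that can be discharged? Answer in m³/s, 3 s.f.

Mass balance at complete mixing: C_std·(Q_w + Q_r) = Q_w·C_e + Q_r·C_b.
Rearranging, Q_w = Q_r·(C_std − C_b)/(C_e − C_std) = 6.63·(21 − 3.8) / (102 − 21) = 1.408 m³/s.

1.41 m³/s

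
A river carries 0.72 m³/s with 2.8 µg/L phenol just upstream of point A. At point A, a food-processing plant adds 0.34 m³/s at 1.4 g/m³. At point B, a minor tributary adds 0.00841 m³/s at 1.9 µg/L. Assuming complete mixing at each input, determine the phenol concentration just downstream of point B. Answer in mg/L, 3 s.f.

2.8 µg/L = 0.0028 mg/L.
After input A: C = (0.72·0.0028 + 0.34·1.4) / 1.06 = 0.451 mg/L.
1.9 µg/L = 0.0019 mg/L.
After input B: C = (1.06·0.451 + 0.00841·0.0019) / 1.068 = 0.4474 mg/L.

0.447 mg/L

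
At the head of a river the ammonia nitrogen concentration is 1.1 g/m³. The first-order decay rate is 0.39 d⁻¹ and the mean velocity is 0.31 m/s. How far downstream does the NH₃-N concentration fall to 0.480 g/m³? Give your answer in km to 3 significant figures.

57.0 km

From C = C₀·e^(−kt), t = ln(C₀/C)/k = ln(1.1/0.480)/0.39 = 0.8293/0.39 = 2.126 d.
Distance = v·t = 0.31 m/s × 1.837e+05 s = 5.695e+04 m = 56.95 km.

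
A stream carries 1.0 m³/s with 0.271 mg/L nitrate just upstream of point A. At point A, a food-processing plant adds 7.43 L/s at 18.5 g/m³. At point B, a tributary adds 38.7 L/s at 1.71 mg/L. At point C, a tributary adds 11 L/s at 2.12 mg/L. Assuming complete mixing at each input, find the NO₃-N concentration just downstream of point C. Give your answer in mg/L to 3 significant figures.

0.471 mg/L

7.43 L/s = 0.00743 m³/s.
After input A: C = (1·0.271 + 0.00743·18.5) / 1.007 = 0.4054 mg/L.
38.7 L/s = 0.0387 m³/s.
After input B: C = (1.007·0.4054 + 0.0387·1.71) / 1.046 = 0.4537 mg/L.
11 L/s = 0.011 m³/s.
After input C: C = (1.046·0.4537 + 0.011·2.12) / 1.057 = 0.471 mg/L.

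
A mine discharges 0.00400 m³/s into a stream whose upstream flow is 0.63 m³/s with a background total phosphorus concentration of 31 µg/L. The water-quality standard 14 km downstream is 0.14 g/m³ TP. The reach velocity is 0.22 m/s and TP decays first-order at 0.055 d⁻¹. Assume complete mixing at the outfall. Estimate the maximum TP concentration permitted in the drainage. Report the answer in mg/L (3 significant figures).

18.2 mg/L

31 µg/L = 0.031 mg/L.
Travel time to the compliance point: t = 1.4e+04/0.22 = 6.364e+04 s = 0.7365 d; decay factor exp(−0.055·0.7365) = 0.9603.
So the concentration just after mixing may be at most 0.14/0.9603 = 0.1458 mg/L.
Mass balance: 0.1458·0.634 = 0.004·Cₑ + 0.63·0.031.
Cₑ = (0.09243 − 0.01953) / 0.004 = 18.22 mg/L.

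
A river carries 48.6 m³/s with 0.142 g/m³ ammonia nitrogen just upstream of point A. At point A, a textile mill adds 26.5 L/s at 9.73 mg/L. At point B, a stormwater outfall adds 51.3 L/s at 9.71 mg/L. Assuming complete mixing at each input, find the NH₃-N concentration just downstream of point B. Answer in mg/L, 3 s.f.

0.157 mg/L

26.5 L/s = 0.0265 m³/s.
After input A: C = (48.6·0.142 + 0.0265·9.73) / 48.63 = 0.1472 mg/L.
51.3 L/s = 0.0513 m³/s.
After input B: C = (48.63·0.1472 + 0.0513·9.71) / 48.68 = 0.1573 mg/L.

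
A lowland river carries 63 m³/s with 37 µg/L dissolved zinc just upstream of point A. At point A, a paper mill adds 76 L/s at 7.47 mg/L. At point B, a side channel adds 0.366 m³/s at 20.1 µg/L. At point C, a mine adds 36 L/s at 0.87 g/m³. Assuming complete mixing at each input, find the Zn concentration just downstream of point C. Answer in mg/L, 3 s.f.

37 µg/L = 0.037 mg/L.
76 L/s = 0.076 m³/s.
After input A: C = (63·0.037 + 0.076·7.47) / 63.08 = 0.04596 mg/L.
20.1 µg/L = 0.0201 mg/L.
After input B: C = (63.08·0.04596 + 0.366·0.0201) / 63.44 = 0.04581 mg/L.
36 L/s = 0.036 m³/s.
After input C: C = (63.44·0.04581 + 0.036·0.87) / 63.48 = 0.04627 mg/L.

0.0463 mg/L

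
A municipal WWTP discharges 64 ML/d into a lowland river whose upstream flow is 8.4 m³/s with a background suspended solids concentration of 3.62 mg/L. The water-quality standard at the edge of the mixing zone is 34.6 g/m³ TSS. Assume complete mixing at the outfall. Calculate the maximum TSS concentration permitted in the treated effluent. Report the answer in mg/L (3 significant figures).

386 mg/L

64 ML/d = 0.7407 m³/s.
Mass balance: 34.6·9.141 = 0.7407·Cₑ + 8.4·3.62.
Cₑ = (316.3 − 30.41) / 0.7407 = 385.9 mg/L.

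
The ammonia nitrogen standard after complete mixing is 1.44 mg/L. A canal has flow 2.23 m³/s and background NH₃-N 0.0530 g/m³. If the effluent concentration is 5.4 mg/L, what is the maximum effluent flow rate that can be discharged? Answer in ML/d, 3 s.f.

Mass balance at complete mixing: C_std·(Q_w + Q_r) = Q_w·C_e + Q_r·C_b.
Rearranging, Q_w = Q_r·(C_std − C_b)/(C_e − C_std) = 2.23·(1.44 − 0.053) / (5.4 − 1.44) = 0.7811 m³/s.
= 67.48 ML/d.

67.5 ML/d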